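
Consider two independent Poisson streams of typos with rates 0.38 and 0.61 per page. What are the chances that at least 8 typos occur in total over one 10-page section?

0.7706

Independent Poisson processes superpose: combined rate λ = 0.38 + 0.61 = 0.99 per page.
Over the interval, μ = 0.99 × 10 = 9.9 (a 10-page section = 10 pages).
P(N ≥ 8) = 1 − P(N ≤ 7) ≈ 0.7706.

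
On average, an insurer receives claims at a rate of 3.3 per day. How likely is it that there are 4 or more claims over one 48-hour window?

0.8948

Over the interval, μ = 3.3 × 2 = 6.6 (a 48-hour window = 2 days).
P(N ≥ 4) = 1 − P(N ≤ 3) = 1 − Σ_{j=0}^{3} e^(−μ) μ^j/j! ≈ 0.8948.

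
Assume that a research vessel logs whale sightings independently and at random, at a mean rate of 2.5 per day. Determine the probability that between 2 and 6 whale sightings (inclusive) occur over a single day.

With mean μ = 2.5 per day,
P(2 ≤ N ≤ 6) = Σ_{j=2}^{6} e^(−2.5) · 2.5^j/j! ≈ 0.6985.

0.6985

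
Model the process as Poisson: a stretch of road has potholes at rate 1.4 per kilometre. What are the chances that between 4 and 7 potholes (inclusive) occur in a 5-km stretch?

0.5169

Over the interval, μ = 1.4 × 5 = 7 (a 5-km stretch = 5 kilometres).
P(4 ≤ N ≤ 7) = Σ_{j=4}^{7} e^(−7) · 7^j/j! ≈ 0.5169.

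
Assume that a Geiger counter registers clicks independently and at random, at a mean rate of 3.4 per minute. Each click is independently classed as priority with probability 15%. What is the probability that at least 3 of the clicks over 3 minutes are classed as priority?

Thinning: the clicks that are classed as priority themselves form a Poisson process with rate 0.15 × 3.4 = 0.51 per minute.
Over the interval, μ = 0.51 × 3 = 1.53 (3 minutes).
P(N ≥ 3) = 1 − P(N ≤ 2) ≈ 0.1987.

0.1987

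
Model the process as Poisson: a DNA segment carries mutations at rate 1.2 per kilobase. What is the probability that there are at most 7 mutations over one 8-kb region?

Over the interval, μ = 1.2 × 8 = 9.6 (an 8-kb region = 8 kilobases).
P(N ≤ 7) = Σ_{j=0}^{7} e^(−μ) μ^j/j! ≈ 0.2584.

0.2584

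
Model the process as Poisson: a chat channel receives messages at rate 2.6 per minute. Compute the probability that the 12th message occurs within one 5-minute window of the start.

0.6468

Over the interval, μ = 2.6 × 5 = 13 (a 5-minute window = 5 minutes).
The 12th arrival falls in the interval iff at least 12 events occur there: P(S_12 ≤ t) = P(N ≥ 12) = 1 − P(N ≤ 11) ≈ 0.6468.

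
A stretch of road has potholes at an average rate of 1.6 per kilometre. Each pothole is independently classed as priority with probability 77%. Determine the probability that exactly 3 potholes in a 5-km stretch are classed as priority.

0.0823

Thinning: the potholes that are classed as priority themselves form a Poisson process with rate 0.77 × 1.6 = 1.232 per kilometre.
Over the interval, μ = 1.232 × 5 = 6.16 (a 5-km stretch = 5 kilometres).
P(N = 3) = e^(−6.16) · 6.16^3/3! ≈ 0.0823.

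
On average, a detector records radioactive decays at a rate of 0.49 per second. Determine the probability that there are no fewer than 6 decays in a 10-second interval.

0.3665

Over the interval, μ = 0.49 × 10 = 4.9 (a 10-second interval = 10 seconds).
P(N ≥ 6) = 1 − P(N ≤ 5) = 1 − Σ_{j=0}^{5} e^(−μ) μ^j/j! ≈ 0.3665.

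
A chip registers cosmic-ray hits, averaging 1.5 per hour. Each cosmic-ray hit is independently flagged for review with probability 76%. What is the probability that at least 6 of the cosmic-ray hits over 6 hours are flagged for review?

0.6784

Thinning: the cosmic-ray hits that are flagged for review themselves form a Poisson process with rate 0.76 × 1.5 = 1.14 per hour.
Over the interval, μ = 1.14 × 6 = 6.84 (6 hours).
P(N ≥ 6) = 1 − P(N ≤ 5) ≈ 0.6784.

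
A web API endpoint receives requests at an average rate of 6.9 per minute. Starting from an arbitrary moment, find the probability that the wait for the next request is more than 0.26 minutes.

The wait for the next event is exponential with rate λ = 6.9 per minute.
P(T > 0.26) = e^(−λt) = e^(−6.9 × 0.26) = e^(−1.794) ≈ 0.1663.

0.1663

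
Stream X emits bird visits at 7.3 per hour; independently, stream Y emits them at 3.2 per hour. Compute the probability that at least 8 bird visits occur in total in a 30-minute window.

0.1608

Independent Poisson processes superpose: combined rate λ = 7.3 + 3.2 = 10.5 per hour.
Over the interval, μ = 10.5 × 0.5 = 5.25 (a 30-minute window = 0.5 hours).
P(N ≥ 8) = 1 − P(N ≤ 7) ≈ 0.1608.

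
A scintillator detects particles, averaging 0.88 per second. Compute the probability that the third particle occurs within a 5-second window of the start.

Over the interval, μ = 0.88 × 5 = 4.4 (a 5-second window = 5 seconds).
The third arrival falls in the interval iff at least 3 events occur there: P(S_3 ≤ t) = P(N ≥ 3) = 1 − P(N ≤ 2) ≈ 0.8149.

0.8149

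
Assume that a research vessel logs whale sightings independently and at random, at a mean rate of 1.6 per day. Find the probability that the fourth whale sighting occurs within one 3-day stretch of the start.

0.7058

Over the interval, μ = 1.6 × 3 = 4.8 (a 3-day stretch = 3 days).
The fourth arrival falls in the interval iff at least 4 events occur there: P(S_4 ≤ t) = P(N ≥ 4) = 1 − P(N ≤ 3) ≈ 0.7058.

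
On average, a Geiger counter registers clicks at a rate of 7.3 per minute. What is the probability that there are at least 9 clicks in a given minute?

With mean μ = 7.3 per minute,
P(N ≥ 9) = 1 − P(N ≤ 8) = 1 − Σ_{j=0}^{8} e^(−μ) μ^j/j! ≈ 0.3108.

0.3108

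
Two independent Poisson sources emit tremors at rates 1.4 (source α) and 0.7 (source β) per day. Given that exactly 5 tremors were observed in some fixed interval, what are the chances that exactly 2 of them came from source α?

Given the total, each event is independently from source α with probability p = λ_α/(λ_α+λ_β) = 1.4/2.1 ≈ 0.6667.
So K ~ Binomial(5, 1.4/2.1): P(K = 2) = C(5,2) · (1.4/2.1)^2 · (0.7/2.1)^3 ≈ 0.1646.

0.1646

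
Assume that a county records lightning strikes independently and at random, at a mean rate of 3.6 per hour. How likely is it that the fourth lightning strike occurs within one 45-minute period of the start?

Over the interval, μ = 3.6 × 0.75 = 2.7 (a 45-minute period = 0.75 hours).
The fourth arrival falls in the interval iff at least 4 events occur there: P(S_4 ≤ t) = P(N ≥ 4) = 1 − P(N ≤ 3) ≈ 0.2859.

0.2859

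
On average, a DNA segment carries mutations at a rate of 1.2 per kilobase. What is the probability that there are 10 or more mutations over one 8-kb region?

0.4911

Over the interval, μ = 1.2 × 8 = 9.6 (an 8-kb region = 8 kilobases).
P(N ≥ 10) = 1 − P(N ≤ 9) = 1 − Σ_{j=0}^{9} e^(−μ) μ^j/j! ≈ 0.4911.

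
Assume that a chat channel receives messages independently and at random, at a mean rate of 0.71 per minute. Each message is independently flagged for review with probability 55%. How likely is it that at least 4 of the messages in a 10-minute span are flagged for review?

0.5478

Thinning: the messages that are flagged for review themselves form a Poisson process with rate 0.55 × 0.71 = 0.3905 per minute.
Over the interval, μ = 0.3905 × 10 = 3.905 (a 10-minute span = 10 minutes).
P(N ≥ 4) = 1 − P(N ≤ 3) ≈ 0.5478.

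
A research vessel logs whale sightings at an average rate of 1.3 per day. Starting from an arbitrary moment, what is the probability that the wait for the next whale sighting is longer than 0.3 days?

The wait for the next event is exponential with rate λ = 1.3 per day.
P(T > 0.3) = e^(−λt) = e^(−1.3 × 0.3) = e^(−0.39) ≈ 0.6771.

0.6771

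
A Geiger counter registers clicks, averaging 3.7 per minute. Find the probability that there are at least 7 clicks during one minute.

With mean μ = 3.7 per minute,
P(N ≥ 7) = 1 − P(N ≤ 6) = 1 − Σ_{j=0}^{6} e^(−μ) μ^j/j! ≈ 0.0818.

0.0818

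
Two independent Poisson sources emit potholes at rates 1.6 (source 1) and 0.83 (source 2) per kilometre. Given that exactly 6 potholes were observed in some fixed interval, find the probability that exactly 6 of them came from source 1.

0.0815

Given the total, each event is independently from source 1 with probability p = λ_1/(λ_1+λ_2) = 1.6/2.43 ≈ 0.6584.
So K ~ Binomial(6, 1.6/2.43): P(K = 6) = C(6,6) · (1.6/2.43)^6 · (0.83/2.43)^0 ≈ 0.0815.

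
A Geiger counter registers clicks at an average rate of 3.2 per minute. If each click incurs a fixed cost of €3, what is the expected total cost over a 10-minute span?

E[N] = 3.2 × 10 = 32 (a 10-minute span = 10 minutes); E[cost] = 32 × €3 = €96.

€96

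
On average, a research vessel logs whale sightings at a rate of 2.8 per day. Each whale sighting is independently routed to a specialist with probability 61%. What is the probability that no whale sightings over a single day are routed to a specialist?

Thinning: the whale sightings that are routed to a specialist themselves form a Poisson process with rate 0.61 × 2.8 = 1.708 per day.
So μ = 1.708.
P(N = 0) = e^(−1.708) · 1.708^0/0! ≈ 0.1812.

0.1812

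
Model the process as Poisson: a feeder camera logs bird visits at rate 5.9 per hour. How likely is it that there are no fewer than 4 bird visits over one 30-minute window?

Over the interval, μ = 5.9 × 0.5 = 2.95 (a 30-minute window = 0.5 hours).
P(N ≥ 4) = 1 − P(N ≤ 3) = 1 − Σ_{j=0}^{3} e^(−μ) μ^j/j! ≈ 0.3416.

0.3416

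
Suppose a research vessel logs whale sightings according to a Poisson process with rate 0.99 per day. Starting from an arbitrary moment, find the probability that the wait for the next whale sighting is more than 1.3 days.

The wait for the next event is exponential with rate λ = 0.99 per day.
P(T > 1.3) = e^(−λt) = e^(−0.99 × 1.3) = e^(−1.287) ≈ 0.2761.

0.2761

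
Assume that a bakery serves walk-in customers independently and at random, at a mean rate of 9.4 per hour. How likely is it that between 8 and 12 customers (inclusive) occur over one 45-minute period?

Over the interval, μ = 9.4 × 0.75 = 7.05 (a 45-minute period = 0.75 hours).
P(8 ≤ N ≤ 12) = Σ_{j=8}^{12} e^(−7.05) · 7.05^j/j! ≈ 0.3804.

0.3804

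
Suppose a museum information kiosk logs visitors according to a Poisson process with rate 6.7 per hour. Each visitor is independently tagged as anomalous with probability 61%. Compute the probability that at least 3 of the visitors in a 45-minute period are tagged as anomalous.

Thinning: the visitors that are tagged as anomalous themselves form a Poisson process with rate 0.61 × 6.7 = 4.087 per hour.
Over the interval, μ = 4.087 × 0.75 = 3.06525 (a 45-minute period = 0.75 hours).
P(N ≥ 3) = 1 − P(N ≤ 2) ≈ 0.5913.

0.5913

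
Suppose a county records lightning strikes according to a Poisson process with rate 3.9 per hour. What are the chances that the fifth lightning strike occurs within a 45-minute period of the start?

0.1723

Over the interval, μ = 3.9 × 0.75 = 2.925 (a 45-minute period = 0.75 hours).
The fifth arrival falls in the interval iff at least 5 events occur there: P(S_5 ≤ t) = P(N ≥ 5) = 1 − P(N ≤ 4) ≈ 0.1723.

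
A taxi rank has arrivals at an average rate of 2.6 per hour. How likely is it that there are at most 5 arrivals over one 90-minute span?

0.8006

Over the interval, μ = 2.6 × 1.5 = 3.9 (a 90-minute span = 1.5 hours).
P(N ≤ 5) = Σ_{j=0}^{5} e^(−μ) μ^j/j! ≈ 0.8006.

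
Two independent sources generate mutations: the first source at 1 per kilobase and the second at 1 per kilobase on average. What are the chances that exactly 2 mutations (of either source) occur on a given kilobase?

Independent Poisson processes superpose: combined rate λ = 1 + 1 = 2 per kilobase.
So μ = 2.
P(N = 2) = e^(−2) · 2^2/2! ≈ 0.2707.

0.2707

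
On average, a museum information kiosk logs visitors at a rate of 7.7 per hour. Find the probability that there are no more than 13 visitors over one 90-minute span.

0.7280

Over the interval, μ = 7.7 × 1.5 = 11.55 (a 90-minute span = 1.5 hours).
P(N ≤ 13) = Σ_{j=0}^{13} e^(−μ) μ^j/j! ≈ 0.7280.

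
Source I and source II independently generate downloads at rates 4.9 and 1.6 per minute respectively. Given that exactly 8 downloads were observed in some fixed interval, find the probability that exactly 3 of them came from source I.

0.0217

Given the total, each event is independently from source I with probability p = λ_I/(λ_I+λ_II) = 4.9/6.5 ≈ 0.7538.
So K ~ Binomial(8, 4.9/6.5): P(K = 3) = C(8,3) · (4.9/6.5)^3 · (1.6/6.5)^5 ≈ 0.0217.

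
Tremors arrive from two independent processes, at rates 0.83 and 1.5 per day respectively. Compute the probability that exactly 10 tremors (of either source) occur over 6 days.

Independent Poisson processes superpose: combined rate λ = 0.83 + 1.5 = 2.33 per day.
Over the interval, μ = 2.33 × 6 = 13.98 (6 days).
P(N = 10) = e^(−13.98) · 13.98^10/10! ≈ 0.0667.

0.0667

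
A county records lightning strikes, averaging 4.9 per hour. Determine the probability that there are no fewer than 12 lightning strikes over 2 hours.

0.2807

Over the interval, μ = 4.9 × 2 = 9.8 (2 hours).
P(N ≥ 12) = 1 − P(N ≤ 11) = 1 − Σ_{j=0}^{11} e^(−μ) μ^j/j! ≈ 0.2807.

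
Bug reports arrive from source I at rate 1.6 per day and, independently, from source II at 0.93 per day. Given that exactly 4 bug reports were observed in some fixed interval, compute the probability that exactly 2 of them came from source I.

0.3242

Given the total, each event is independently from source I with probability p = λ_I/(λ_I+λ_II) = 1.6/2.53 ≈ 0.6324.
So K ~ Binomial(4, 1.6/2.53): P(K = 2) = C(4,2) · (1.6/2.53)^2 · (0.93/2.53)^2 ≈ 0.3242.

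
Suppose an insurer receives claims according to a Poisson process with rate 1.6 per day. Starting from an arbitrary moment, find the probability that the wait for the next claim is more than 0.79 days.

The wait for the next event is exponential with rate λ = 1.6 per day.
P(T > 0.79) = e^(−λt) = e^(−1.6 × 0.79) = e^(−1.264) ≈ 0.2825.

0.2825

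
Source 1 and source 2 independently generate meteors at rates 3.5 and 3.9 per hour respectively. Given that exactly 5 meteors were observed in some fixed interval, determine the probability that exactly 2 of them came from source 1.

0.3275

Given the total, each event is independently from source 1 with probability p = λ_1/(λ_1+λ_2) = 3.5/7.4 ≈ 0.4730.
So K ~ Binomial(5, 3.5/7.4): P(K = 2) = C(5,2) · (3.5/7.4)^2 · (3.9/7.4)^3 ≈ 0.3275.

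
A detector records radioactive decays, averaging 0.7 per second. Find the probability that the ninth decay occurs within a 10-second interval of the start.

0.2709

Over the interval, μ = 0.7 × 10 = 7 (a 10-second interval = 10 seconds).
The ninth arrival falls in the interval iff at least 9 events occur there: P(S_9 ≤ t) = P(N ≥ 9) = 1 − P(N ≤ 8) ≈ 0.2709.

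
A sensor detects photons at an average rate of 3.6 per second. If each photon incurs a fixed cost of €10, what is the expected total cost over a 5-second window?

€180

E[N] = 3.6 × 5 = 18 (a 5-second window = 5 seconds); E[cost] = 18 × €10 = €180.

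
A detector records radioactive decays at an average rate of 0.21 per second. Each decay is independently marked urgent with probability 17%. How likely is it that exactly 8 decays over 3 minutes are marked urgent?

0.1167

Thinning: the decays that are marked urgent themselves form a Poisson process with rate 0.17 × 0.21 = 0.0357 per second.
Over the interval, μ = 0.0357 × 180 = 6.426 (3 minutes = 180 seconds).
P(N = 8) = e^(−6.426) · 6.426^8/8! ≈ 0.1167.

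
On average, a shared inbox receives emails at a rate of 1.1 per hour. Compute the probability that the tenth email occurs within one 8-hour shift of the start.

Over the interval, μ = 1.1 × 8 = 8.8 (an 8-hour shift = 8 hours).
The tenth arrival falls in the interval iff at least 10 events occur there: P(S_10 ≤ t) = P(N ≥ 10) = 1 − P(N ≤ 9) ≈ 0.3863.

0.3863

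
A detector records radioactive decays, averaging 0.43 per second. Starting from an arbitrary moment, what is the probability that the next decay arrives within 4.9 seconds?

Inter-arrival times are exponential with rate λ = 0.43 per second.
P(T ≤ 4.9) = 1 − e^(−λt) = 1 − e^(−0.43 × 4.9) = 1 − e^(−2.107) ≈ 0.8784.

0.8784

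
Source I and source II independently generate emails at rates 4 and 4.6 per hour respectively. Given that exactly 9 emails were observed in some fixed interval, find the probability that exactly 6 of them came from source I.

Given the total, each event is independently from source I with probability p = λ_I/(λ_I+λ_II) = 4/8.6 ≈ 0.4651.
So K ~ Binomial(9, 4/8.6): P(K = 6) = C(9,6) · (4/8.6)^6 · (4.6/8.6)^3 ≈ 0.1301.

0.1301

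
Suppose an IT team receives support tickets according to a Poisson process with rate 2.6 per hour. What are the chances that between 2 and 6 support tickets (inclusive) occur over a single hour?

0.7154

With mean μ = 2.6 per hour,
P(2 ≤ N ≤ 6) = Σ_{j=2}^{6} e^(−2.6) · 2.6^j/j! ≈ 0.7154.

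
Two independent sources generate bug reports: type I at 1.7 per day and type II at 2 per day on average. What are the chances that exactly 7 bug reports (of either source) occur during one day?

Independent Poisson processes superpose: combined rate λ = 1.7 + 2 = 3.7 per day.
So μ = 3.7.
P(N = 7) = e^(−3.7) · 3.7^7/7! ≈ 0.0466.

0.0466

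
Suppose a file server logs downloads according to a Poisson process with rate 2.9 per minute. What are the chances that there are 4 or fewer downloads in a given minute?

0.8318

With mean μ = 2.9 per minute,
P(N ≤ 4) = Σ_{j=0}^{4} e^(−μ) μ^j/j! ≈ 0.8318.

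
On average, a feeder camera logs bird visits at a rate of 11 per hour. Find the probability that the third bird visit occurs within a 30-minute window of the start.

0.9116

Over the interval, μ = 11 × 0.5 = 5.5 (a 30-minute window = 0.5 hours).
The third arrival falls in the interval iff at least 3 events occur there: P(S_3 ≤ t) = P(N ≥ 3) = 1 − P(N ≤ 2) ≈ 0.9116.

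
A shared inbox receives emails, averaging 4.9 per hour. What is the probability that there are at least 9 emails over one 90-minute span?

0.3175

Over the interval, μ = 4.9 × 1.5 = 7.35 (a 90-minute span = 1.5 hours).
P(N ≥ 9) = 1 − P(N ≤ 8) = 1 − Σ_{j=0}^{8} e^(−μ) μ^j/j! ≈ 0.3175.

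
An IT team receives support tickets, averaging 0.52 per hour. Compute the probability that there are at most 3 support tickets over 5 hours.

Over the interval, μ = 0.52 × 5 = 2.6 (5 hours).
P(N ≤ 3) = Σ_{j=0}^{3} e^(−μ) μ^j/j! ≈ 0.7360.

0.7360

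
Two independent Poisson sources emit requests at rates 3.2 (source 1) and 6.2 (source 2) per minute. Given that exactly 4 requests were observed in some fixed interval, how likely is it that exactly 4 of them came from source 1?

0.0134

Given the total, each event is independently from source 1 with probability p = λ_1/(λ_1+λ_2) = 3.2/9.4 ≈ 0.3404.
So K ~ Binomial(4, 3.2/9.4): P(K = 4) = C(4,4) · (3.2/9.4)^4 · (6.2/9.4)^0 ≈ 0.0134.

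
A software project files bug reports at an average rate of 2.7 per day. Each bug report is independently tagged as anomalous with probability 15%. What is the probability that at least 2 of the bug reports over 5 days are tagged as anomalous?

Thinning: the bug reports that are tagged as anomalous themselves form a Poisson process with rate 0.15 × 2.7 = 0.405 per day.
Over the interval, μ = 0.405 × 5 = 2.025 (5 days).
P(N ≥ 2) = 1 − P(N ≤ 1) ≈ 0.6007.

0.6007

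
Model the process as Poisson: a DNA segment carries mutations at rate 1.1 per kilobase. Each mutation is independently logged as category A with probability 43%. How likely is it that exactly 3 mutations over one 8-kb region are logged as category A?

0.2053

Thinning: the mutations that are logged as category A themselves form a Poisson process with rate 0.43 × 1.1 = 0.473 per kilobase.
Over the interval, μ = 0.473 × 8 = 3.784 (an 8-kb region = 8 kilobases).
P(N = 3) = e^(−3.784) · 3.784^3/3! ≈ 0.2053.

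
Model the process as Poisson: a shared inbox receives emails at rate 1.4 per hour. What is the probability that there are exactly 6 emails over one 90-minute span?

0.0146

Over the interval, μ = 1.4 × 1.5 = 2.1 (a 90-minute span = 1.5 hours).
P(N = 6) = e^(−μ) μ^6/6! = e^(−2.1) · 2.1^6/720 ≈ 0.0146.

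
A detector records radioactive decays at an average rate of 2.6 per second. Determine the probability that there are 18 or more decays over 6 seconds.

Over the interval, μ = 2.6 × 6 = 15.6 (6 seconds).
P(N ≥ 18) = 1 − P(N ≤ 17) = 1 − Σ_{j=0}^{17} e^(−μ) μ^j/j! ≈ 0.3038.

0.3038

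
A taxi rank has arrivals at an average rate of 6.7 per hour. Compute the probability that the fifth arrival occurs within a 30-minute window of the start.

Over the interval, μ = 6.7 × 0.5 = 3.35 (a 30-minute window = 0.5 hours).
The fifth arrival falls in the interval iff at least 5 events occur there: P(S_5 ≤ t) = P(N ≥ 5) = 1 − P(N ≤ 4) ≈ 0.2466.

0.2466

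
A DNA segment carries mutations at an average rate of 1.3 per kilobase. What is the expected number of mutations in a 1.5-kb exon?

E[N] = λt = 1.3 × 1.5 = 1.95 (a 1.5-kb exon = 1.5 kilobases).

1.95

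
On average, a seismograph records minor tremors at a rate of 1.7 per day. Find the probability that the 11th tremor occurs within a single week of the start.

Over the interval, μ = 1.7 × 7 = 11.9 (a week = 7 days).
The 11th arrival falls in the interval iff at least 11 events occur there: P(S_11 ≤ t) = P(N ≥ 11) = 1 − P(N ≤ 10) ≈ 0.6422.

0.6422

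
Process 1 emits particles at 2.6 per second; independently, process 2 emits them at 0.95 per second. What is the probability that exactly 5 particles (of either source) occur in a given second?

0.1350

Independent Poisson processes superpose: combined rate λ = 2.6 + 0.95 = 3.55 per second.
So μ = 3.55.
P(N = 5) = e^(−3.55) · 3.55^5/5! ≈ 0.1350.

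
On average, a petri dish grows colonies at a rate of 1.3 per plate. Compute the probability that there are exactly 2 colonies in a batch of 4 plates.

Over the interval, μ = 1.3 × 4 = 5.2 (a batch of 4 plates = 4 plates).
P(N = 2) = e^(−μ) μ^2/2! = e^(−5.2) · 5.2^2/2 ≈ 0.0746.

0.0746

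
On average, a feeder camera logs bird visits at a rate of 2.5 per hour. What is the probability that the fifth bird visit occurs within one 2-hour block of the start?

Over the interval, μ = 2.5 × 2 = 5 (a 2-hour block = 2 hours).
The fifth arrival falls in the interval iff at least 5 events occur there: P(S_5 ≤ t) = P(N ≥ 5) = 1 − P(N ≤ 4) ≈ 0.5595.

0.5595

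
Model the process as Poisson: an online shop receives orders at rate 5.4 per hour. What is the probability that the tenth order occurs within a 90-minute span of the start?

Over the interval, μ = 5.4 × 1.5 = 8.1 (a 90-minute span = 1.5 hours).
The tenth arrival falls in the interval iff at least 10 events occur there: P(S_10 ≤ t) = P(N ≥ 10) = 1 − P(N ≤ 9) ≈ 0.2959.

0.2959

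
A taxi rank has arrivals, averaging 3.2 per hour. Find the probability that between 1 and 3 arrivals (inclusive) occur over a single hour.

With mean μ = 3.2 per hour,
P(1 ≤ N ≤ 3) = Σ_{j=1}^{3} e^(−3.2) · 3.2^j/j! ≈ 0.5618.

0.5618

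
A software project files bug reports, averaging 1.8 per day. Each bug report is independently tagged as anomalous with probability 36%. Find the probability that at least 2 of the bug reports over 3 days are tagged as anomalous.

0.5786

Thinning: the bug reports that are tagged as anomalous themselves form a Poisson process with rate 0.36 × 1.8 = 0.648 per day.
Over the interval, μ = 0.648 × 3 = 1.944 (3 days).
P(N ≥ 2) = 1 − P(N ≤ 1) ≈ 0.5786.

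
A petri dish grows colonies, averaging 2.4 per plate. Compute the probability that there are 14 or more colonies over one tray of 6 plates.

Over the interval, μ = 2.4 × 6 = 14.4 (a tray of 6 plates = 6 plates).
P(N ≥ 14) = 1 − P(N ≤ 13) = 1 − Σ_{j=0}^{13} e^(−μ) μ^j/j! ≈ 0.5773.

0.5773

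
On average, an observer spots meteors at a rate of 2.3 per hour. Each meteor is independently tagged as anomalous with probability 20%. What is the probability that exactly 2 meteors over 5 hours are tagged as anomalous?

0.2652

Thinning: the meteors that are tagged as anomalous themselves form a Poisson process with rate 0.2 × 2.3 = 0.46 per hour.
Over the interval, μ = 0.46 × 5 = 2.3 (5 hours).
P(N = 2) = e^(−2.3) · 2.3^2/2! ≈ 0.2652.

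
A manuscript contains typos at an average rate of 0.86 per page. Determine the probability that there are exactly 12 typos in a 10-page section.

Over the interval, μ = 0.86 × 10 = 8.6 (a 10-page section = 10 pages).
P(N = 12) = e^(−μ) μ^12/12! = e^(−8.6) · 8.6^12/479001600 ≈ 0.0629.

0.0629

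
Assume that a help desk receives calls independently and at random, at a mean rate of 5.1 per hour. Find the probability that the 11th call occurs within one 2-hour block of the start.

Over the interval, μ = 5.1 × 2 = 10.2 (a 2-hour block = 2 hours).
The 11th arrival falls in the interval iff at least 11 events occur there: P(S_11 ≤ t) = P(N ≥ 11) = 1 − P(N ≤ 10) ≈ 0.4420.

0.4420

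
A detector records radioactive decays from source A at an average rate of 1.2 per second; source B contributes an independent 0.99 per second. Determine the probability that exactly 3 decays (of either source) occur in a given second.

0.1959

Independent Poisson processes superpose: combined rate λ = 1.2 + 0.99 = 2.19 per second.
So μ = 2.19.
P(N = 3) = e^(−2.19) · 2.19^3/3! ≈ 0.1959.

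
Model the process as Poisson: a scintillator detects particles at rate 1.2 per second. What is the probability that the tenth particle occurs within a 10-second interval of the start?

Over the interval, μ = 1.2 × 10 = 12 (a 10-second interval = 10 seconds).
The tenth arrival falls in the interval iff at least 10 events occur there: P(S_10 ≤ t) = P(N ≥ 10) = 1 − P(N ≤ 9) ≈ 0.7576.

0.7576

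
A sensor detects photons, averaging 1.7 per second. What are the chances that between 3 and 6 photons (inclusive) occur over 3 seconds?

Over the interval, μ = 1.7 × 3 = 5.1 (3 seconds).
P(3 ≤ N ≤ 6) = Σ_{j=3}^{6} e^(−5.1) · 5.1^j/j! ≈ 0.6309.

0.6309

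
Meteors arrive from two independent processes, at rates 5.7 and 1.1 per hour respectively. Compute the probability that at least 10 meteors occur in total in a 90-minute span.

0.5668

Independent Poisson processes superpose: combined rate λ = 5.7 + 1.1 = 6.8 per hour.
Over the interval, μ = 6.8 × 1.5 = 10.2 (a 90-minute span = 1.5 hours).
P(N ≥ 10) = 1 − P(N ≤ 9) ≈ 0.5668.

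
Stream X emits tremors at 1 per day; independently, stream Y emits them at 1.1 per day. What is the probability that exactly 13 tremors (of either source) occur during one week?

Independent Poisson processes superpose: combined rate λ = 1 + 1.1 = 2.1 per day.
Over the interval, μ = 2.1 × 7 = 14.7 (a week = 7 days).
P(N = 13) = e^(−14.7) · 14.7^13/13! ≈ 0.0992.

0.0992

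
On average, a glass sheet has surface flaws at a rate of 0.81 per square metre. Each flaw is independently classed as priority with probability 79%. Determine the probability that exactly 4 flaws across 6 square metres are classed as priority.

Thinning: the flaws that are classed as priority themselves form a Poisson process with rate 0.79 × 0.81 = 0.6399 per square metre.
Over the interval, μ = 0.6399 × 6 = 3.8394 (6 square metres).
P(N = 4) = e^(−3.8394) · 3.8394^4/4! ≈ 0.1947.

0.1947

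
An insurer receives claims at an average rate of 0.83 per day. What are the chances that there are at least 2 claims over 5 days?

0.9188

Over the interval, μ = 0.83 × 5 = 4.15 (5 days).
P(N ≥ 2) = 1 − P(N ≤ 1) = 1 − Σ_{j=0}^{1} e^(−μ) μ^j/j! ≈ 0.9188.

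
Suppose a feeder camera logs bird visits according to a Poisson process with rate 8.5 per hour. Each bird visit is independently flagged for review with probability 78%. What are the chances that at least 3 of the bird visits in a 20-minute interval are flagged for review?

Thinning: the bird visits that are flagged for review themselves form a Poisson process with rate 0.78 × 8.5 = 6.63 per hour.
Over the interval, μ = 6.63 × 1/3 = 2.21 (a 20-minute interval = 1/3 hours).
P(N ≥ 3) = 1 − P(N ≤ 2) ≈ 0.3800.

0.3800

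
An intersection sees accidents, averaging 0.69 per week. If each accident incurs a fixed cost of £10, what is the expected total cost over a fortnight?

£13.8

E[N] = 0.69 × 2 = 1.38 (a fortnight = 2 weeks); E[cost] = 1.38 × £10 = £13.8.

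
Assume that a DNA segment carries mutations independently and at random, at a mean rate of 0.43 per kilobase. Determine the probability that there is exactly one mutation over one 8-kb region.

0.1103

Over the interval, μ = 0.43 × 8 = 3.44 (an 8-kb region = 8 kilobases).
P(N = 1) = e^(−μ) μ^1/1! = e^(−3.44) · 3.44^1/1 ≈ 0.1103.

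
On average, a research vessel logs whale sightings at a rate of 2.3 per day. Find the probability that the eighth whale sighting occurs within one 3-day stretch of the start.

0.3864

Over the interval, μ = 2.3 × 3 = 6.9 (a 3-day stretch = 3 days).
The eighth arrival falls in the interval iff at least 8 events occur there: P(S_8 ≤ t) = P(N ≥ 8) = 1 − P(N ≤ 7) ≈ 0.3864.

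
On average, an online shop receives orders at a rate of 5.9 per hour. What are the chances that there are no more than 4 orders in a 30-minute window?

0.8236

Over the interval, μ = 5.9 × 0.5 = 2.95 (a 30-minute window = 0.5 hours).
P(N ≤ 4) = Σ_{j=0}^{4} e^(−μ) μ^j/j! ≈ 0.8236.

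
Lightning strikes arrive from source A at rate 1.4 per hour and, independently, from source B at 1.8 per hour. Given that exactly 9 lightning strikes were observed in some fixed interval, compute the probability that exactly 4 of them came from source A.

Given the total, each event is independently from source A with probability p = λ_A/(λ_A+λ_B) = 1.4/3.2 = 0.4375.
So K ~ Binomial(9, 1.4/3.2): P(K = 4) = C(9,4) · (1.4/3.2)^4 · (1.8/3.2)^5 ≈ 0.2600.

0.2600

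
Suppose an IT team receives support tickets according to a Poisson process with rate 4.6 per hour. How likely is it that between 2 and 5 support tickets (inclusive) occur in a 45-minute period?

Over the interval, μ = 4.6 × 0.75 = 3.45 (a 45-minute period = 0.75 hours).
P(2 ≤ N ≤ 5) = Σ_{j=2}^{5} e^(−3.45) · 3.45^j/j! ≈ 0.7229.

0.7229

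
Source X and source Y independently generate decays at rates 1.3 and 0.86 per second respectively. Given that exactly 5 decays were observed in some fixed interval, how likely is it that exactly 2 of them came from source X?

Given the total, each event is independently from source X with probability p = λ_X/(λ_X+λ_Y) = 1.3/2.16 ≈ 0.6019.
So K ~ Binomial(5, 1.3/2.16): P(K = 2) = C(5,2) · (1.3/2.16)^2 · (0.86/2.16)^3 ≈ 0.2286.

0.2286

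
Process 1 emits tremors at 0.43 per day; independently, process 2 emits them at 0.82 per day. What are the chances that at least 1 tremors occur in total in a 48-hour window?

0.9179

Independent Poisson processes superpose: combined rate λ = 0.43 + 0.82 = 1.25 per day.
Over the interval, μ = 1.25 × 2 = 2.5 (a 48-hour window = 2 days).
P(N ≥ 1) = 1 − P(N ≤ 0) ≈ 0.9179.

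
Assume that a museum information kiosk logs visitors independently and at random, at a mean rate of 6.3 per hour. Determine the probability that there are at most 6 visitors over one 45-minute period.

Over the interval, μ = 6.3 × 0.75 = 4.725 (a 45-minute period = 0.75 hours).
P(N ≤ 6) = Σ_{j=0}^{6} e^(−μ) μ^j/j! ≈ 0.8012.

0.8012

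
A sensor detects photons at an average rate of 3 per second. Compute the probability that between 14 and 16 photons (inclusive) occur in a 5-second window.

0.3009

Over the interval, μ = 3 × 5 = 15 (a 5-second window = 5 seconds).
P(14 ≤ N ≤ 16) = Σ_{j=14}^{16} e^(−15) · 15^j/j! ≈ 0.3009.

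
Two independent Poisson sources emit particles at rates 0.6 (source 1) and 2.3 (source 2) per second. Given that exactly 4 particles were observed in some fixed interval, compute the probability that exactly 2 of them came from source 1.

0.1616

Given the total, each event is independently from source 1 with probability p = λ_1/(λ_1+λ_2) = 0.6/2.9 ≈ 0.2069.
So K ~ Binomial(4, 0.6/2.9): P(K = 2) = C(4,2) · (0.6/2.9)^2 · (2.3/2.9)^2 ≈ 0.1616.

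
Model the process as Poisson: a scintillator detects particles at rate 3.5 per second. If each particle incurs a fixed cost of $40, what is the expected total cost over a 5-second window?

E[N] = 3.5 × 5 = 17.5 (a 5-second window = 5 seconds); E[cost] = 17.5 × $40 = $700.

$700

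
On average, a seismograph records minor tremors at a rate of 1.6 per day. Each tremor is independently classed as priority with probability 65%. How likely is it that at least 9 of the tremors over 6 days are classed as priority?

0.1785

Thinning: the tremors that are classed as priority themselves form a Poisson process with rate 0.65 × 1.6 = 1.04 per day.
Over the interval, μ = 1.04 × 6 = 6.24 (6 days).
P(N ≥ 9) = 1 − P(N ≤ 8) ≈ 0.1785.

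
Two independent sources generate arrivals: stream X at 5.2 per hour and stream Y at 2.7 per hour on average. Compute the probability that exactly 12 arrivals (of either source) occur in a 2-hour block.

0.0695

Independent Poisson processes superpose: combined rate λ = 5.2 + 2.7 = 7.9 per hour.
Over the interval, μ = 7.9 × 2 = 15.8 (a 2-hour block = 2 hours).
P(N = 12) = e^(−15.8) · 15.8^12/12! ≈ 0.0695.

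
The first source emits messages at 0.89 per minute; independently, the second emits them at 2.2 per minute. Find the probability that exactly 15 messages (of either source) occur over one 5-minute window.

Independent Poisson processes superpose: combined rate λ = 0.89 + 2.2 = 3.09 per minute.
Over the interval, μ = 3.09 × 5 = 15.45 (a 5-minute window = 5 minutes).
P(N = 15) = e^(−15.45) · 15.45^15/15! ≈ 0.1018.

0.1018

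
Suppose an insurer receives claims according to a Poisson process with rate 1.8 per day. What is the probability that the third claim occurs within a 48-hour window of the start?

Over the interval, μ = 1.8 × 2 = 3.6 (a 48-hour window = 2 days).
The third arrival falls in the interval iff at least 3 events occur there: P(S_3 ≤ t) = P(N ≥ 3) = 1 − P(N ≤ 2) ≈ 0.6973.

0.6973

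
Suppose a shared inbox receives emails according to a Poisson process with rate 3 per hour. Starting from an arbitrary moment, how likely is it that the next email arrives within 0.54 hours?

0.8021

Inter-arrival times are exponential with rate λ = 3 per hour.
P(T ≤ 0.54) = 1 − e^(−λt) = 1 − e^(−3 × 0.54) = 1 − e^(−1.62) ≈ 0.8021.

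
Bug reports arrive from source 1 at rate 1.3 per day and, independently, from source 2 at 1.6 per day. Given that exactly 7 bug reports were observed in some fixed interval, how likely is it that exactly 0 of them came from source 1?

0.0156

Given the total, each event is independently from source 1 with probability p = λ_1/(λ_1+λ_2) = 1.3/2.9 ≈ 0.4483.
So K ~ Binomial(7, 1.3/2.9): P(K = 0) = C(7,0) · (1.3/2.9)^0 · (1.6/2.9)^7 ≈ 0.0156.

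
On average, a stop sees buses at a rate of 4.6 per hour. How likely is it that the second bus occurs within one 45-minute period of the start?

Over the interval, μ = 4.6 × 0.75 = 3.45 (a 45-minute period = 0.75 hours).
The second arrival falls in the interval iff at least 2 events occur there: P(S_2 ≤ t) = P(N ≥ 2) = 1 − P(N ≤ 1) ≈ 0.8587.

0.8587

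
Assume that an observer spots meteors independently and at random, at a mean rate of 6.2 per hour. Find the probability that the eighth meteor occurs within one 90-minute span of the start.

0.7100

Over the interval, μ = 6.2 × 1.5 = 9.3 (a 90-minute span = 1.5 hours).
The eighth arrival falls in the interval iff at least 8 events occur there: P(S_8 ≤ t) = P(N ≥ 8) = 1 − P(N ≤ 7) ≈ 0.7100.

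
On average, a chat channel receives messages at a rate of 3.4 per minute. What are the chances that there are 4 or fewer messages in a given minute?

0.7442

With mean μ = 3.4 per minute,
P(N ≤ 4) = Σ_{j=0}^{4} e^(−μ) μ^j/j! ≈ 0.7442.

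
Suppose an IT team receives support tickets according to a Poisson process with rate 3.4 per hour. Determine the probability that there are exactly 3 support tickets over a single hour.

0.2186

With mean μ = 3.4 per hour,
P(N = 3) = e^(−μ) μ^3/3! = e^(−3.4) · 3.4^3/6 ≈ 0.2186.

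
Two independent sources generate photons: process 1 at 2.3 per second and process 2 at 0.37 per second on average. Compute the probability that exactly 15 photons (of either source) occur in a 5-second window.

Independent Poisson processes superpose: combined rate λ = 2.3 + 0.37 = 2.67 per second.
Over the interval, μ = 2.67 × 5 = 13.35 (a 5-second window = 5 seconds).
P(N = 15) = e^(−13.35) · 13.35^15/15! ≈ 0.0929.

0.0929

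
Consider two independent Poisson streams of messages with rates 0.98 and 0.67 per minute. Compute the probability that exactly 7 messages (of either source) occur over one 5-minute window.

Independent Poisson processes superpose: combined rate λ = 0.98 + 0.67 = 1.65 per minute.
Over the interval, μ = 1.65 × 5 = 8.25 (a 5-minute window = 5 minutes).
P(N = 7) = e^(−8.25) · 8.25^7/7! ≈ 0.1348.

0.1348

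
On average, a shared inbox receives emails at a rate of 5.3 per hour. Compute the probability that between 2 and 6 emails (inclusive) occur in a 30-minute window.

Over the interval, μ = 5.3 × 0.5 = 2.65 (a 30-minute window = 0.5 hours).
P(2 ≤ N ≤ 6) = Σ_{j=2}^{6} e^(−2.65) · 2.65^j/j! ≈ 0.7233.

0.7233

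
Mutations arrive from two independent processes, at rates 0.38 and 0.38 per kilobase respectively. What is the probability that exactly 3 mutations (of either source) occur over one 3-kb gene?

Independent Poisson processes superpose: combined rate λ = 0.38 + 0.38 = 0.76 per kilobase.
Over the interval, μ = 0.76 × 3 = 2.28 (a 3-kb gene = 3 kilobases).
P(N = 3) = e^(−2.28) · 2.28^3/3! ≈ 0.2021.

0.2021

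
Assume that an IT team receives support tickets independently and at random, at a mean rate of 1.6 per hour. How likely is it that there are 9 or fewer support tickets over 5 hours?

Over the interval, μ = 1.6 × 5 = 8 (5 hours).
P(N ≤ 9) = Σ_{j=0}^{9} e^(−μ) μ^j/j! ≈ 0.7166.

0.7166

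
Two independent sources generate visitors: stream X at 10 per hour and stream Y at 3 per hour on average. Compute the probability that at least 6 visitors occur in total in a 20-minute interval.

Independent Poisson processes superpose: combined rate λ = 10 + 3 = 13 per hour.
Over the interval, μ = 13 × 1/3 ≈ 4.33333 (a 20-minute interval = 1/3 hours).
P(N ≥ 6) = 1 − P(N ≤ 5) ≈ 0.2689.

0.2689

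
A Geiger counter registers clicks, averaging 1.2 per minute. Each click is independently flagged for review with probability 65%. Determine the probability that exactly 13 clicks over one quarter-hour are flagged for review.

0.1025

Thinning: the clicks that are flagged for review themselves form a Poisson process with rate 0.65 × 1.2 = 0.78 per minute.
Over the interval, μ = 0.78 × 15 = 11.7 (a quarter-hour = 15 minutes).
P(N = 13) = e^(−11.7) · 11.7^13/13! ≈ 0.1025.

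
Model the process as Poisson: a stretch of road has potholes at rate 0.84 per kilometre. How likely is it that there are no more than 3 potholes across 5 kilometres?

0.3954

Over the interval, μ = 0.84 × 5 = 4.2 (5 kilometres).
P(N ≤ 3) = Σ_{j=0}^{3} e^(−μ) μ^j/j! ≈ 0.3954.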